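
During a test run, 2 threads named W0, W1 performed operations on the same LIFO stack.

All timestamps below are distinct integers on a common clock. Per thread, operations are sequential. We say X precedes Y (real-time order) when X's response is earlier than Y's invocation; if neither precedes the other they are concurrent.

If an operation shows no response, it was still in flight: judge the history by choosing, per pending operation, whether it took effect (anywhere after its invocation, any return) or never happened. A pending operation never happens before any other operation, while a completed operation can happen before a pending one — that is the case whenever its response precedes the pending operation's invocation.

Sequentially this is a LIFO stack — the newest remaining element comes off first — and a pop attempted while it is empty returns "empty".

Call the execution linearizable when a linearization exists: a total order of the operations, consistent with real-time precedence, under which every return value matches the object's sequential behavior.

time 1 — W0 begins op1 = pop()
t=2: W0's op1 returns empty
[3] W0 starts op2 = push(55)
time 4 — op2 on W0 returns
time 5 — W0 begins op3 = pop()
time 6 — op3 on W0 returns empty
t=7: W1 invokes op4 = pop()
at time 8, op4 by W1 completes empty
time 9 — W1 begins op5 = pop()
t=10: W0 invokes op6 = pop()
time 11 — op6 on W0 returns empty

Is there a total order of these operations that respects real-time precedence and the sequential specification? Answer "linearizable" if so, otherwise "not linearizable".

the violation lands at event 6, op3's response at time 6: events 1..5 linearize, events 1..6 do not
exactly one order of the 3 completed ops respects real time; the LIFO stack replay fails
take op1, op2, op3: step 3 already fails, because op3 pop() → empty cannot occur there

not linearizable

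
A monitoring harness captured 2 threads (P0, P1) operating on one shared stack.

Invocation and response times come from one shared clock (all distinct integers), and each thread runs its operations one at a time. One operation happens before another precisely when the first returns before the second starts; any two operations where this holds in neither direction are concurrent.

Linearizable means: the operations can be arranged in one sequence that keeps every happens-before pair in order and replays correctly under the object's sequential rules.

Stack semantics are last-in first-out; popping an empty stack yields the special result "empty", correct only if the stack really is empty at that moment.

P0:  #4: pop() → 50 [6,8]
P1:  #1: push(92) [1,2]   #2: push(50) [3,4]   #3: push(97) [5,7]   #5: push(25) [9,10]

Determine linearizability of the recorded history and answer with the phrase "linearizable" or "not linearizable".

witness order: #1, #2, #4, #3, #5
step 1: #1 push(92) — stack <92>
step 2: #2 push(50) — stack <92,50>
step 3: #4 pop() → 50 — stack <92>
step 4: #3 push(97) — stack <92,97>
step 5: #5 push(25) — stack <92,97,25>

linearizable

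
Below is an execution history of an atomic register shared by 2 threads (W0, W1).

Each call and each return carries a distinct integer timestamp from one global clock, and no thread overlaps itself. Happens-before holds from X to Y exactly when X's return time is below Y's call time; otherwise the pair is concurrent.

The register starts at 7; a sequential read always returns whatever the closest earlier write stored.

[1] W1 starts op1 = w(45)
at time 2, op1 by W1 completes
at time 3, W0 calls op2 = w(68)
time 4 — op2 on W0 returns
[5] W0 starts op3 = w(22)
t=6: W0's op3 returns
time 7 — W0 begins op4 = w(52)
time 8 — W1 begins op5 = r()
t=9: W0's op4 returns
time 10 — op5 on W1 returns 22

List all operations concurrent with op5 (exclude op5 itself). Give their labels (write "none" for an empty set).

op4

op5 spans [8,10]: anything still running between times 8 and 10 counts as concurrent
op1 [1,2]: before
op2 [3,4]: before
op3 [5,6]: before
op4 [7,9]: concurrent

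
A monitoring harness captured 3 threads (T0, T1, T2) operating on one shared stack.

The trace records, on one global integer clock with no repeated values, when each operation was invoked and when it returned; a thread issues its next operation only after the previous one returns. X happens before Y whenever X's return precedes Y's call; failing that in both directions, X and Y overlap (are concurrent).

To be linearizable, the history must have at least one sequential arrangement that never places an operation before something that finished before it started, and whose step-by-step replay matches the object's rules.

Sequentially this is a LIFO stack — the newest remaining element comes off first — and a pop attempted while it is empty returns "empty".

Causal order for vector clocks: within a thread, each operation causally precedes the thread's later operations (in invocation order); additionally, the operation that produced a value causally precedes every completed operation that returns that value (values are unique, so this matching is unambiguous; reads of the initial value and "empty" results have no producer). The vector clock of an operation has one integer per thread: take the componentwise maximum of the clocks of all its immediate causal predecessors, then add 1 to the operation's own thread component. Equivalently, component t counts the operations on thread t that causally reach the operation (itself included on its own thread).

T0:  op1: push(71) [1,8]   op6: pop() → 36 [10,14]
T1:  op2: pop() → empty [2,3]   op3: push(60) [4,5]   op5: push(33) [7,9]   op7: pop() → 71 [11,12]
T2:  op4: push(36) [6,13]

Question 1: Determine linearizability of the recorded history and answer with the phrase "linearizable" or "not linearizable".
linearizable

witness order: op2, op3, op5, op1, op4, op6, op7
1. op2 pop() → empty, leaving stack <>
2. op3 push(60), leaving stack <60>
3. op5 push(33), leaving stack <60,33>
4. op1 push(71), leaving stack <60,33,71>
5. op4 push(36), leaving stack <60,33,71,36>
6. op6 pop() → 36, leaving stack <60,33,71>
7. op7 pop() → 71, leaving stack <60,33>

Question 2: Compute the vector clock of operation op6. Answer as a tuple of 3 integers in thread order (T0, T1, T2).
(2, 0, 1)

VC(op4, invoked at 6): no causal predecessors; +1 on T2 → (0, 0, 1)
VC(op2, invoked at 2): no causal predecessors; +1 on T1 → (0, 1, 0)
VC(op1, invoked at 1): no causal predecessors; +1 on T0 → (1, 0, 0)
VC(op3, invoked at 4): max of VC(op2)=(0, 1, 0), then +1 on thread T1 → (0, 2, 0)
VC(op5, invoked at 7): max of VC(op3)=(0, 2, 0), then +1 on thread T1 → (0, 3, 0)
VC(op6, invoked at 10): max of VC(op1)=(1, 0, 0), VC(op4)=(0, 0, 1), then +1 on thread T0 → (2, 0, 1)
VC(op7, invoked at 11): max of VC(op1)=(1, 0, 0), VC(op5)=(0, 3, 0), then +1 on thread T1 → (1, 4, 0)
target: VC(op6) = (2, 0, 1)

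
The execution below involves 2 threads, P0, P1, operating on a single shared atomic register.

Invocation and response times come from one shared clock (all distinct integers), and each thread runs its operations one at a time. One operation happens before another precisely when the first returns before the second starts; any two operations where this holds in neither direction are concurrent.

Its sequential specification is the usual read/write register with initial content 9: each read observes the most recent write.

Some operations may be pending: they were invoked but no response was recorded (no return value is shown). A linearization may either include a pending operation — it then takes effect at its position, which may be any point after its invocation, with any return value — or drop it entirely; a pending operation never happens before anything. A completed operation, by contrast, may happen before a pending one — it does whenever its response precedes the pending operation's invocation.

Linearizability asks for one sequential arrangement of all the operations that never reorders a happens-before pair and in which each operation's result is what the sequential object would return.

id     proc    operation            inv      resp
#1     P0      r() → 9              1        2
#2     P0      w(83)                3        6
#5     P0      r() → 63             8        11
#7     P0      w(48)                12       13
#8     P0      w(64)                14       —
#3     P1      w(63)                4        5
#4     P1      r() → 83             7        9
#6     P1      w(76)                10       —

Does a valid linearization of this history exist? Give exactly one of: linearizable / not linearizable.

through event 10 a valid linearization exists; event 11 (#5 responding at time 11) ends that
every one of the 4 real-time-consistent orders over 5 completed atomic register ops fails the sequential spec
every completion of the 1 pending operation (#6) was checked; none linearizes
e.g. #1, #2, #3, #4, #5 (pending dropped): illegal at step 4, since #4 r() → 83 cannot apply there
e.g. #1, #2, #3, #5, #4 (pending dropped): illegal at step 5, since #4 r() → 83 cannot apply there

not linearizable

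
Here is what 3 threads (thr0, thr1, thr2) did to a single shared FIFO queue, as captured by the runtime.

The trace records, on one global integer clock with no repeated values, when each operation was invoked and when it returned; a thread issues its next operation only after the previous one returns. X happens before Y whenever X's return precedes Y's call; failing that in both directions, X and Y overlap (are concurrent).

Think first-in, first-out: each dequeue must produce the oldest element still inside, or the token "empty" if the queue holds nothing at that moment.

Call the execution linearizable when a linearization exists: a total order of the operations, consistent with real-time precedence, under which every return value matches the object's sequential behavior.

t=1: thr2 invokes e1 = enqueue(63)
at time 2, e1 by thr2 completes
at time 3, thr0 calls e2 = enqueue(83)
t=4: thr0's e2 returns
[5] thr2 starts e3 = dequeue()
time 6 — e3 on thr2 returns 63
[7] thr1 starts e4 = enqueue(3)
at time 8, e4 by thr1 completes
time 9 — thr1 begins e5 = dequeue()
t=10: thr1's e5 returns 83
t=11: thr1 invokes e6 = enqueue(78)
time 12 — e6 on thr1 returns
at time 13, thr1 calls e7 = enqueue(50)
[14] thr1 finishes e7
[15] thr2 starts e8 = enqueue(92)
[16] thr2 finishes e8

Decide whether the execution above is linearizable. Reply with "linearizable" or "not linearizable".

linearizable

a witness: e1, e2, e3, e4, e5, e6, e7, e8
step 1: e1 enqueue(63) — queue <63>
step 2: e2 enqueue(83) — queue <63,83>
step 3: e3 dequeue() → 63 — queue <83>
step 4: e4 enqueue(3) — queue <83,3>
step 5: e5 dequeue() → 83 — queue <3>
step 6: e6 enqueue(78) — queue <3,78>
step 7: e7 enqueue(50) — queue <3,78,50>
step 8: e8 enqueue(92) — queue <3,78,50,92>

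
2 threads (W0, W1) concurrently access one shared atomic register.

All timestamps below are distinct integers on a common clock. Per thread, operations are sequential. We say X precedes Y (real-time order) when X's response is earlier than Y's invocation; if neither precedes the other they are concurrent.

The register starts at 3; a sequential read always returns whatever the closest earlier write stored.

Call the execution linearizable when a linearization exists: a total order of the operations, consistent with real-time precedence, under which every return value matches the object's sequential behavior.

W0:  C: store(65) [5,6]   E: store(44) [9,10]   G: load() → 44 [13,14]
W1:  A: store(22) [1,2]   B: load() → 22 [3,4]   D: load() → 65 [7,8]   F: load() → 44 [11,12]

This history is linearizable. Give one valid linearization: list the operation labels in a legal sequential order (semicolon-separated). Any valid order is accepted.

A; B; C; D; E; F; G

step 1: A store(22) — value 22
step 2: B load() → 22 — value 22
step 3: C store(65) — value 65
step 4: D load() → 65 — value 65
step 5: E store(44) — value 44
step 6: F load() → 44 — value 44
step 7: G load() → 44 — value 44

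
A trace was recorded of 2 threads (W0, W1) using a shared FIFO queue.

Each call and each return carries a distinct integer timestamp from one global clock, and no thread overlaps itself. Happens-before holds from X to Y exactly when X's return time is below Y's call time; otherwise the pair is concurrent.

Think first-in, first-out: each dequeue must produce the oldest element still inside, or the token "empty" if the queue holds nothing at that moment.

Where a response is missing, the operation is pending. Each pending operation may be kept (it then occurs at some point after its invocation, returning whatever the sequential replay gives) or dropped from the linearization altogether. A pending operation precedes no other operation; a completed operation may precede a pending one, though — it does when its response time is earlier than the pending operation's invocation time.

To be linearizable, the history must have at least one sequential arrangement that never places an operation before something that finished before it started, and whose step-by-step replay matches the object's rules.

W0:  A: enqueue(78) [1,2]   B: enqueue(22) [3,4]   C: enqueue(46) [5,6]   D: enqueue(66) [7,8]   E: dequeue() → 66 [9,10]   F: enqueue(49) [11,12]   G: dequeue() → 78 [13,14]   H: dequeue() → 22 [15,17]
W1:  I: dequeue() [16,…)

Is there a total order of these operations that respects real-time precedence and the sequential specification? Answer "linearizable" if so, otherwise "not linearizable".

not linearizable

events 1..9 are fine; event 10 — the response of E at time 10 — makes the prefix non-linearizable
the sole real-time-consistent order of 5 completed operations fails the FIFO queue replay
e.g. A, B, C, D, E: illegal at step 5, since E dequeue() → 66 cannot apply there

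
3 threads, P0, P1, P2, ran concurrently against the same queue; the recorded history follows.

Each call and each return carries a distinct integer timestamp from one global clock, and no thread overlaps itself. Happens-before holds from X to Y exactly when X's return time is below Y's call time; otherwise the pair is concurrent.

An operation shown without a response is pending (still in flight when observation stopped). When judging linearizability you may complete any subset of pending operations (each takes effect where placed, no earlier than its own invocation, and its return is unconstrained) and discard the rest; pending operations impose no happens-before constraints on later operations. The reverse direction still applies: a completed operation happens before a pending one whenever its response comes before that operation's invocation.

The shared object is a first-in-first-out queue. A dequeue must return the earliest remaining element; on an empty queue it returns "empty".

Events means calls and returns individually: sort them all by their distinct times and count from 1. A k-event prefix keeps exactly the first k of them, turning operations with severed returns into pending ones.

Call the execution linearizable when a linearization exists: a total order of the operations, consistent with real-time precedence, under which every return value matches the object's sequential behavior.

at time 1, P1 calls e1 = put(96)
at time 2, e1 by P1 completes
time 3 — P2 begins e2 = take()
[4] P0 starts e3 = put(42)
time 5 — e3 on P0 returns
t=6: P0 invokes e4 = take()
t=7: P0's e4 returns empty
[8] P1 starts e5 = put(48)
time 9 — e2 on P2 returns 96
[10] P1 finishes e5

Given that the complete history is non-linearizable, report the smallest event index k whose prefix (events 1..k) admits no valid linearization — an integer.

7

one valid order for events 1..6 is e1, e2, e3:
after step 1 (e1 put(96)): queue <96>
after step 2 (e2 take() (pending, included)): queue <>
after step 3 (e3 put(42)): queue <42>
at event 7 (e4's time-7 response) nothing linearizes any more
every completion of the 1 pending operation (e2) was checked; none linearizes
one such order, e1, e3, e4 (pending dropped), breaks at step 3 where e4 take() → empty is illegal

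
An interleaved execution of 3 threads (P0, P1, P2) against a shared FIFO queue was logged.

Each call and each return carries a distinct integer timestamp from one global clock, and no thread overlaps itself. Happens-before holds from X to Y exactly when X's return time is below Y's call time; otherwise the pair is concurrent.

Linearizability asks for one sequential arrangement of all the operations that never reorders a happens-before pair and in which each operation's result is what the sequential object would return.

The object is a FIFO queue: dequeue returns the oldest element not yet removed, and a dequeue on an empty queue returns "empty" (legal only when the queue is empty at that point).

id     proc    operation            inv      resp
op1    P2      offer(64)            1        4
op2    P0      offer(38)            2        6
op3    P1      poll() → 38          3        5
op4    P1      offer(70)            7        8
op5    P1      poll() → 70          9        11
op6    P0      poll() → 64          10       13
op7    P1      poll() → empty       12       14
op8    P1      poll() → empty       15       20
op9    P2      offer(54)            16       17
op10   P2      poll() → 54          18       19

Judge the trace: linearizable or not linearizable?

one valid linearization: op2, op1, op3, op4, op6, op5, op7, op8, op9, op10
step 1: op2 offer(38) — queue <38>
step 2: op1 offer(64) — queue <38,64>
step 3: op3 poll() → 38 — queue <64>
step 4: op4 offer(70) — queue <64,70>
step 5: op6 poll() → 64 — queue <70>
step 6: op5 poll() → 70 — queue <>
step 7: op7 poll() → empty — queue <>
step 8: op8 poll() → empty — queue <>
step 9: op9 offer(54) — queue <54>
step 10: op10 poll() → 54 — queue <>

linearizable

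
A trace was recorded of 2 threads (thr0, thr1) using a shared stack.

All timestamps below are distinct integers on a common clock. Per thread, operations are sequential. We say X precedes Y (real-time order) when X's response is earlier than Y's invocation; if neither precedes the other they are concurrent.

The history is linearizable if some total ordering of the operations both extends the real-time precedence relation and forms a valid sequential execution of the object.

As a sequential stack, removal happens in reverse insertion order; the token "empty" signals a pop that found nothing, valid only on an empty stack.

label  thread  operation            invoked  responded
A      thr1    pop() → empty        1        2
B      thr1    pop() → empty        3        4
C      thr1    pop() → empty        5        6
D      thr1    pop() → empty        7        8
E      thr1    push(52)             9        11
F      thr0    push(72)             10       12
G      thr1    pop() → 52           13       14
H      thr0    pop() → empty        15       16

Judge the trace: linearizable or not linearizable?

not linearizable

events 1..15 are fine; event 16 — the response of H at time 16 — makes the prefix non-linearizable
2 orders of the 8 completed stack ops respect real time; none is legal
take A, B, C, D, E, F, G, H: step 7 already fails, because G pop() → 52 cannot occur there
take A, B, C, D, F, E, G, H: step 8 already fails, because H pop() → empty cannot occur there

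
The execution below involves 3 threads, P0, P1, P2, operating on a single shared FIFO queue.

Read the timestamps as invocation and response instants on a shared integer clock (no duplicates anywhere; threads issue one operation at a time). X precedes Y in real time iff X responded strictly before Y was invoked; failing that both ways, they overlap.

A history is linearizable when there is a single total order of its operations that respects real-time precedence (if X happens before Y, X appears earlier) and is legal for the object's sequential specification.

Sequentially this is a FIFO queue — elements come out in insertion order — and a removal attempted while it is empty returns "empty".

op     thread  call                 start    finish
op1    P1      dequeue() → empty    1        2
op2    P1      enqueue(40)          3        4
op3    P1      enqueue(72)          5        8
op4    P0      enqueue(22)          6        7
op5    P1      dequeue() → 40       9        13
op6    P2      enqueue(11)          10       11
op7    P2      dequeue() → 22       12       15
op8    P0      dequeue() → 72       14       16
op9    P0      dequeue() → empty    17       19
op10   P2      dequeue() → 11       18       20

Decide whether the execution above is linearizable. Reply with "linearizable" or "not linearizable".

linearizable

a witness: op1, op2, op3, op4, op5, op6, op8, op7, op10, op9
after step 1 (op1 dequeue() → empty): queue <>
after step 2 (op2 enqueue(40)): queue <40>
after step 3 (op3 enqueue(72)): queue <40,72>
after step 4 (op4 enqueue(22)): queue <40,72,22>
after step 5 (op5 dequeue() → 40): queue <72,22>
after step 6 (op6 enqueue(11)): queue <72,22,11>
after step 7 (op8 dequeue() → 72): queue <22,11>
after step 8 (op7 dequeue() → 22): queue <11>
after step 9 (op10 dequeue() → 11): queue <>
after step 10 (op9 dequeue() → empty): queue <>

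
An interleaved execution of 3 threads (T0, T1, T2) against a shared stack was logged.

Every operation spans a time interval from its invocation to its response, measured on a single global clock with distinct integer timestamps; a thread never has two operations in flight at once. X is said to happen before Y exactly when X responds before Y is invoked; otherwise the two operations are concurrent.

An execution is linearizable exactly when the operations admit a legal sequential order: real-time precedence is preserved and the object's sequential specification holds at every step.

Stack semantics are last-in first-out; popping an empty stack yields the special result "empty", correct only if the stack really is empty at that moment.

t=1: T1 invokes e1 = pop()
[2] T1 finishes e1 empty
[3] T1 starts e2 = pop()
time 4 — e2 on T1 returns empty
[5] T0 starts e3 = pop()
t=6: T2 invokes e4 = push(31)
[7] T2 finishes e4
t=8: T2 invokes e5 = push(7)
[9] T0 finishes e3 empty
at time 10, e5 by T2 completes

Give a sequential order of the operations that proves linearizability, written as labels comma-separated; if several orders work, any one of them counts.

1. e1 pop() → empty, leaving stack <>
2. e2 pop() → empty, leaving stack <>
3. e3 pop() → empty, leaving stack <>
4. e4 push(31), leaving stack <31>
5. e5 push(7), leaving stack <31,7>

e1, e2, e3, e4, e5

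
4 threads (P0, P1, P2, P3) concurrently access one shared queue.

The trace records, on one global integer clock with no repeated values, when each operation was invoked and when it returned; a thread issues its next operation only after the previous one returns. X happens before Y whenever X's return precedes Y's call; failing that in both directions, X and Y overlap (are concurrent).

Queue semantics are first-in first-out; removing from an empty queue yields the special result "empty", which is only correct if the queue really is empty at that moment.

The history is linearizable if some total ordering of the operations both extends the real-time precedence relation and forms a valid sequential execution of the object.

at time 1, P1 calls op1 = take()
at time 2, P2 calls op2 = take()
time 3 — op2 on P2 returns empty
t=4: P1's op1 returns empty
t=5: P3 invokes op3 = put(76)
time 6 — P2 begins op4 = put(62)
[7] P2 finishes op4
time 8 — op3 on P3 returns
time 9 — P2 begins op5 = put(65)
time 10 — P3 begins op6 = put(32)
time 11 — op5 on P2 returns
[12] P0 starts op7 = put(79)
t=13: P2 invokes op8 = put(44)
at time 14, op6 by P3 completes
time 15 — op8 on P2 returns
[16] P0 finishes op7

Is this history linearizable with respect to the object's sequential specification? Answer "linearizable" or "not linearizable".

a witness: op1, op2, op3, op4, op5, op6, op7, op8
after step 1 (op1 take() → empty): queue <>
after step 2 (op2 take() → empty): queue <>
after step 3 (op3 put(76)): queue <76>
after step 4 (op4 put(62)): queue <76,62>
after step 5 (op5 put(65)): queue <76,62,65>
after step 6 (op6 put(32)): queue <76,62,65,32>
after step 7 (op7 put(79)): queue <76,62,65,32,79>
after step 8 (op8 put(44)): queue <76,62,65,32,79,44>

linearizable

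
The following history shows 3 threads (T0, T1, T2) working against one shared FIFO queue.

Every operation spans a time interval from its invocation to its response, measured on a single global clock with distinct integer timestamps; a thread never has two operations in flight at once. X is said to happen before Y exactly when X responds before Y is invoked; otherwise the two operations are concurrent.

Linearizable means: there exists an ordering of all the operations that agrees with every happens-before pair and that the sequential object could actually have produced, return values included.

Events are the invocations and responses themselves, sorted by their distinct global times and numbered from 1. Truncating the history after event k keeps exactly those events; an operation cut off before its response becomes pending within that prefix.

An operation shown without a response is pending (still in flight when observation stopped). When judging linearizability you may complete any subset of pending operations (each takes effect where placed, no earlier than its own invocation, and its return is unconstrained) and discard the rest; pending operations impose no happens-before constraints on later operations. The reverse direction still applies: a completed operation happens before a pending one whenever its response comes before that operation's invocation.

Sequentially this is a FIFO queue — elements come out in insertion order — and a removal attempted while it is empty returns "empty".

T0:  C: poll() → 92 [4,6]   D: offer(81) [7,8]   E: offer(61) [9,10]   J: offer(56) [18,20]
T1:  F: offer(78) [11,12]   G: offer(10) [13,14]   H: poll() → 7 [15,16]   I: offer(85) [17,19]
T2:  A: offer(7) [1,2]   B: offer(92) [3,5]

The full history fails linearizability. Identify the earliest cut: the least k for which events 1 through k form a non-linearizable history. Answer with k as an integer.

events 1..5 are linearizable; a witness order is A, B:
1. A offer(7), leaving queue <7>
2. B offer(92), leaving queue <7,92>
at event 6 (C's time-6 response) nothing linearizes any more
for example A, B, C fails at step 3: C poll() → 92 is not legal there
for example A, C, B fails at step 2: C poll() → 92 is not legal there

6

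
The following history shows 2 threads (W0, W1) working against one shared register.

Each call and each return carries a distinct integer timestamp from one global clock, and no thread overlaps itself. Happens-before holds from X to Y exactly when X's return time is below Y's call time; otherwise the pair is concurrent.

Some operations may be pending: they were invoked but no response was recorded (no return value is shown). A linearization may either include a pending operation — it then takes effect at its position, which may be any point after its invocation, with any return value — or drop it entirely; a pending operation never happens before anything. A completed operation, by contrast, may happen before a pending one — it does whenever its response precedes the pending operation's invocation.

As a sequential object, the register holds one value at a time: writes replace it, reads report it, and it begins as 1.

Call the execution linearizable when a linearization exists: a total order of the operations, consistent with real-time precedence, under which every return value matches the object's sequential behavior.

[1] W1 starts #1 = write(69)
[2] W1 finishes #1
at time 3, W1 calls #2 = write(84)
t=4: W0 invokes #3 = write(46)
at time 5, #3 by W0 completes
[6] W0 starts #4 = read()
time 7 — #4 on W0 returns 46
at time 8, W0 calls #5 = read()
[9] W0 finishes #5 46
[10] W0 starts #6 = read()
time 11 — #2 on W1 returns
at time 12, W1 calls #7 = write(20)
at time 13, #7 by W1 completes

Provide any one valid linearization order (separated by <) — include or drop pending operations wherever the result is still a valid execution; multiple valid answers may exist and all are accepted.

1. #1 write(69), leaving value 69
2. #2 write(84), leaving value 84
3. #3 write(46), leaving value 46
4. #4 read() → 46, leaving value 46
5. #5 read() → 46, leaving value 46
6. #6 read() (pending, included), leaving value 46
7. #7 write(20), leaving value 20

#1 < #2 < #3 < #4 < #5 < #6 < #7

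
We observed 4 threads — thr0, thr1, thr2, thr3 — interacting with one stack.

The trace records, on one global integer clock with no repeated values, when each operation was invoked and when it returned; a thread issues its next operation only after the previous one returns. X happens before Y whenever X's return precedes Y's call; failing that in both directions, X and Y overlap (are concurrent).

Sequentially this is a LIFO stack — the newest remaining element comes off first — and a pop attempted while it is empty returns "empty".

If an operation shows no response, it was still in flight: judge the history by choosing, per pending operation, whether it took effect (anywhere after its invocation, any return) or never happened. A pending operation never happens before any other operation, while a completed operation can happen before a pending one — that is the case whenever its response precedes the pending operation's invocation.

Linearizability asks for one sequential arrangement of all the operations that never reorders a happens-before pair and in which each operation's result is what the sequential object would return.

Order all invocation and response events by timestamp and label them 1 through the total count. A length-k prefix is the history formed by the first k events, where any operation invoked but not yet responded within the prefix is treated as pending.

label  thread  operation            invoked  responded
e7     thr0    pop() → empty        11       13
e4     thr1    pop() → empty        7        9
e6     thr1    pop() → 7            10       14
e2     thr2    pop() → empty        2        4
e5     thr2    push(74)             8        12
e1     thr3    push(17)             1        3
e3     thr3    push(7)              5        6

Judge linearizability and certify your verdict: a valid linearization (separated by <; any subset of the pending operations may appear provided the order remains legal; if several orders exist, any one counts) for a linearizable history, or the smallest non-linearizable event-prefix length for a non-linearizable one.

not linearizable — minimal violating prefix: 9 events

prefix check: 1..8 passes, 1..9 fails once e4's time-9 response joins
2 orders of the 4 completed stack ops respect real time; none is legal
completion choices over the 1 pending operation (e5) were checked; none helps
for example e1, e2, e3, e4 (pending dropped) fails at step 2: e2 pop() → empty is not legal there
for example e2, e1, e3, e4 (pending dropped) fails at step 4: e4 pop() → empty is not legal there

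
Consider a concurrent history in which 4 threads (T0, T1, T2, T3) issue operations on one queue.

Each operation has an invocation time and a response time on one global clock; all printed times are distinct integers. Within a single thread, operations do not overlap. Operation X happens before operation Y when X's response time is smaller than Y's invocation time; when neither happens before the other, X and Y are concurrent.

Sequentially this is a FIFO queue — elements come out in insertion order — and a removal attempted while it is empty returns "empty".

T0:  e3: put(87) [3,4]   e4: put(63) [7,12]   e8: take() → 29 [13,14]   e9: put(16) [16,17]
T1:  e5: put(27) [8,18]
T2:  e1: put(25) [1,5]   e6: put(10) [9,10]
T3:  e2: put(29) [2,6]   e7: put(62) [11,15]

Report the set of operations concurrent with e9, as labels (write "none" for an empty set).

e9 spans [16,17]: anything still running between times 16 and 17 counts as concurrent
e1 [1,5]: before
e2 [2,6]: before
e3 [3,4]: before
e4 [7,12]: before
e5 [8,18]: concurrent
e6 [9,10]: before
e7 [11,15]: before
e8 [13,14]: before

e5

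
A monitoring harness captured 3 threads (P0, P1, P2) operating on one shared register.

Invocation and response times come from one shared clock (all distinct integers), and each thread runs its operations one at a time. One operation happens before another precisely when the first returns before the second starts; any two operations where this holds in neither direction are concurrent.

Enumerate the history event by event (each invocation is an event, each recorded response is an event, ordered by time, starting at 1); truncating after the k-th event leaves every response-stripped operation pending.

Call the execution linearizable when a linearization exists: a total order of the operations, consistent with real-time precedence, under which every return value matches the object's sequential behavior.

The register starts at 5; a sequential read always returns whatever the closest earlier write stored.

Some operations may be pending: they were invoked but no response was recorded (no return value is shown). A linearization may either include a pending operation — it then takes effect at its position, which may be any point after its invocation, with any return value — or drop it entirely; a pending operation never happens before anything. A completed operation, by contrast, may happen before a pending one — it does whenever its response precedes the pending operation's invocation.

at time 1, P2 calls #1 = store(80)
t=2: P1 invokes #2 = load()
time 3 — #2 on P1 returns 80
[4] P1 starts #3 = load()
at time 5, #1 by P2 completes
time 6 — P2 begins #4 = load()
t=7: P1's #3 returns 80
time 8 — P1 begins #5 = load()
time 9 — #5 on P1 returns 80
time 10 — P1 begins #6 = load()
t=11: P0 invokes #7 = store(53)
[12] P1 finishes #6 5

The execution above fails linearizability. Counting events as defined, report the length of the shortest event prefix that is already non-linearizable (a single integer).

12

events 1..11 are linearizable; a witness order is #1, #2, #3, #4, #5:
step 1: #1 store(80) — value 80
step 2: #2 load() → 80 — value 80
step 3: #3 load() → 80 — value 80
step 4: #4 load() (pending, included) — value 80
step 5: #5 load() → 80 — value 80
adding event 12 (#6 responds at 12) leaves no legal real-time order
completion choices over the 2 pending operations (#4, #7) were checked; none helps
e.g. #1, #2, #3, #5, #6 (pending dropped): illegal at step 5, since #6 load() → 5 cannot apply there
e.g. #2, #1, #3, #5, #6 (pending dropped): illegal at step 1, since #2 load() → 80 cannot apply there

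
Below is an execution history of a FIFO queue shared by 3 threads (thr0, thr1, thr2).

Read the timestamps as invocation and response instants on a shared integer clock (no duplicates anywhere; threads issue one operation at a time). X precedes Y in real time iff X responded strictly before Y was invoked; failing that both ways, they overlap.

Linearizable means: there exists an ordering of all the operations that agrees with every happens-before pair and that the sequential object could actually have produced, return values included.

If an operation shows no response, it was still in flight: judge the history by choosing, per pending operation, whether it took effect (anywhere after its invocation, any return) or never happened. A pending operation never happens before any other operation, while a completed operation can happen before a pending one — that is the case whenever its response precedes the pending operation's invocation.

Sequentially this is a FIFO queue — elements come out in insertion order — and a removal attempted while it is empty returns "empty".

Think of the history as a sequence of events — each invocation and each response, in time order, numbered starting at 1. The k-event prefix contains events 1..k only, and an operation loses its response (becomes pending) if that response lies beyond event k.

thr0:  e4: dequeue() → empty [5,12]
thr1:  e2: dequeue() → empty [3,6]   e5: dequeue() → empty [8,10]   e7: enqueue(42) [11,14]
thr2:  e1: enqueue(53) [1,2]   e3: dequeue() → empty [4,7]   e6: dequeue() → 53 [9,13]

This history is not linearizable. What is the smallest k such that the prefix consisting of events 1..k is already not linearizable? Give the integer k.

12

events 1..11 are still linearizable — one witness is e1, e4, e2, e3, e5:
after step 1 (e1 enqueue(53)): queue <53>
after step 2 (e4 dequeue() (pending, included)): queue <>
after step 3 (e2 dequeue() → empty): queue <>
after step 4 (e3 dequeue() → empty): queue <>
after step 5 (e5 dequeue() → empty): queue <>
adding event 12 (e4 responds at 12) leaves no legal real-time order
completion choices over the 2 pending operations (e6, e7) were checked; none helps
for example e1, e2, e3, e4, e5 (pending dropped) fails at step 2: e2 dequeue() → empty is not legal there
for example e1, e2, e3, e5, e4 (pending dropped) fails at step 2: e2 dequeue() → empty is not legal there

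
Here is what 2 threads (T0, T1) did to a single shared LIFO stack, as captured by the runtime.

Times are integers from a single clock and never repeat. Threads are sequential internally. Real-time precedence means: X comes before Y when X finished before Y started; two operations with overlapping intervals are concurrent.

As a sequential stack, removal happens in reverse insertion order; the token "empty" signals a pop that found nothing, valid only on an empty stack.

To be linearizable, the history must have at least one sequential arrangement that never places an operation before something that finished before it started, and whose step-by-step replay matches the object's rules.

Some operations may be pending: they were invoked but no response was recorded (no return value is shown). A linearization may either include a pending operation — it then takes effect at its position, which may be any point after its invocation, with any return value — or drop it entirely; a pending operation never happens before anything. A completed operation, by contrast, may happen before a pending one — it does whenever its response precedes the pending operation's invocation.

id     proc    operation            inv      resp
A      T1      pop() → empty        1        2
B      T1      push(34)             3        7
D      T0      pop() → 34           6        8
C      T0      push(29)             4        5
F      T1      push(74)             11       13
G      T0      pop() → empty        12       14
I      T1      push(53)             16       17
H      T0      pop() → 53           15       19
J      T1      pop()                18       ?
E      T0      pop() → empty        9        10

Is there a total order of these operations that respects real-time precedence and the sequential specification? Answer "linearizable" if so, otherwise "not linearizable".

prefix check: 1..9 passes, 1..10 fails once E's time-10 response joins
real-time-consistent orders of the 5 completed operations: 3 — all fail the LIFO stack replay
one such order, A, B, C, D, E, breaks at step 4 where D pop() → 34 is illegal
one such order, A, C, B, D, E, breaks at step 5 where E pop() → empty is illegal

not linearizable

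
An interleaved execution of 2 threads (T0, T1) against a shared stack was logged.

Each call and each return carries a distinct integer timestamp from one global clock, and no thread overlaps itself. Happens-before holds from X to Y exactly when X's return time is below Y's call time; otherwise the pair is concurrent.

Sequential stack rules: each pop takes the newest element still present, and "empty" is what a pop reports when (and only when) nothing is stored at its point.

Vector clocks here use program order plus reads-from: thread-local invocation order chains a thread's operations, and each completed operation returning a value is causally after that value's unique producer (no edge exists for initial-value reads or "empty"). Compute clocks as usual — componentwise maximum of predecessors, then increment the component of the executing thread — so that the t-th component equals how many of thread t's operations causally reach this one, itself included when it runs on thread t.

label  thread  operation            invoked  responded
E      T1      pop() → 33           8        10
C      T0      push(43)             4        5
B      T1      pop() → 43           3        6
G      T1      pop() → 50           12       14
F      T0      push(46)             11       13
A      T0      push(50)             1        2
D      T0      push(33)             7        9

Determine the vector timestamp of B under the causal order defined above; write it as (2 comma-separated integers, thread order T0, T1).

A, invoked 1, has no incoming edges; only T0's bump applies → (1, 0)
invoked at 4, C merges VC(A)=(1, 0) and bumps T0's slot → (2, 0)
invoked at 3, B merges VC(C)=(2, 0) and bumps T1's slot → (2, 1)
invoked at 7, D merges VC(C)=(2, 0) and bumps T0's slot → (3, 0)
invoked at 11, F merges VC(D)=(3, 0) and bumps T0's slot → (4, 0)
invoked at 8, E merges VC(B)=(2, 1), VC(D)=(3, 0) and bumps T1's slot → (3, 2)
invoked at 12, G merges VC(A)=(1, 0), VC(E)=(3, 2) and bumps T1's slot → (3, 3)
target: VC(B) = (2, 1)

(2, 1)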